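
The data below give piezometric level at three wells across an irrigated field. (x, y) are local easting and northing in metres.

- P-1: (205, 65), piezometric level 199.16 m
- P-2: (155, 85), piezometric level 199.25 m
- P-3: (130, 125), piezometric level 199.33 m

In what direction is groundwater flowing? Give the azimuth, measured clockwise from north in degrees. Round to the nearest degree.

131°

Taking P-1 as reference: P-2−P-1 = (-50, 20, +0.09); P-3−P-1 = (-75, 60, +0.17).
Determinant of the coordinate differences = (-50)·60 − (-75)·20 = -1500.
∂h/∂x = [(+0.09)·60 − (+0.17)·20] / -1500 = -0.001333
∂h/∂y = [(-50)·(+0.17) − (-75)·(+0.09)] / -1500 = +0.001167
Flow direction (−∇h) has components (+0.001333 E, -0.001167 N).
Azimuth = atan2(E, N) = atan2(+0.001333, -0.001167) = 131.2° ≈ 131°.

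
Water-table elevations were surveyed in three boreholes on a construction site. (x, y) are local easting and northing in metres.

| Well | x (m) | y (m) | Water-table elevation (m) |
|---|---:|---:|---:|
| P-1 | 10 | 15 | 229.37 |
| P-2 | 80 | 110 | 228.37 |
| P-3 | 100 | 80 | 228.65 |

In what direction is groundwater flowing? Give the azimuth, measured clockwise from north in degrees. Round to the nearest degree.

005°

Three-point gradient (reference P-1): Δ to P-2 = (70, 95, -1.00), Δ to P-3 = (90, 65, -0.72).
∂h/∂x = -0.0008500, ∂h/∂y = -0.009900 (det = -4000).
Flow direction (−∇h) has components (+0.0008500 E, +0.009900 N).
Azimuth = atan2(E, N) = atan2(+0.0008500, +0.009900) = 4.9° ≈ 005°.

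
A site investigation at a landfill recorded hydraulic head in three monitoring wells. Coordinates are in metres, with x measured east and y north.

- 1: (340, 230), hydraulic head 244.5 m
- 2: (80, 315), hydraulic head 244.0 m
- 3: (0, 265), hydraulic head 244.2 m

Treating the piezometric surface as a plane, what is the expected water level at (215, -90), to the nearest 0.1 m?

245.9 m

Three-point gradient (reference 1): Δ to 2 = (-260, 85, -0.5), Δ to 3 = (-340, 35, -0.3).
∂h/∂x = +0.0004040, ∂h/∂y = -0.004646 (det = 19800).
h(215, -90) = 244.5 + (+0.0004040)·(-125) + (-0.004646)·(-320) = 244.5 -0.051 +1.487 = 245.936 m.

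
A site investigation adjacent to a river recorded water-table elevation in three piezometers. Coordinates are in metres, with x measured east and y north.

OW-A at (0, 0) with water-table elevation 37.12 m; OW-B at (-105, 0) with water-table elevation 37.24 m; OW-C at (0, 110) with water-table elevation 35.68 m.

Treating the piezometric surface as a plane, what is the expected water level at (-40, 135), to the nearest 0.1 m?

35.4 m

∂h/∂x = (37.24 − 37.12) / (-105 − 0) = -0.001143
∂h/∂y = (35.68 − 37.12) / (110 − 0) = -0.01309
h(-40, 135) = 37.12 + (-0.001143)·(-40) + (-0.01309)·(135) = 37.12 +0.046 -1.767 = 35.398 m.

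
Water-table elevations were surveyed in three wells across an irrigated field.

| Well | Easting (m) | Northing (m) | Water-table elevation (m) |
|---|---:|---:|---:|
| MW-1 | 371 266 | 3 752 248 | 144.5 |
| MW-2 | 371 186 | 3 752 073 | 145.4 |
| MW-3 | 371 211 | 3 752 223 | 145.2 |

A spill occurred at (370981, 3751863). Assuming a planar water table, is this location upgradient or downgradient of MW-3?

Three-point gradient (reference MW-1): Δ to MW-2 = (-80, -175, +0.9), Δ to MW-3 = (-55, -25, +0.7).
∂h/∂x = -0.01311, ∂h/∂y = +0.0008525 (det = -7625).
Head at (370981, 3751863) = 144.5 + (-0.01311)·(-285) + (+0.0008525)·(-385) = 147.91 m.
That is higher than the 145.2 m at MW-3, so the point is upgradient.

upgradient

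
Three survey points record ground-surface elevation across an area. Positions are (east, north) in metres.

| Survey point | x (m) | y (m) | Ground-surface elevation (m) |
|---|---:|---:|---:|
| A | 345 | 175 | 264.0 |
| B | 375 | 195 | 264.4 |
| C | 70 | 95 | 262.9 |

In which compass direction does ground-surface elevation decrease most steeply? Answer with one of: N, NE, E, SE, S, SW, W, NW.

Taking A as reference: B−A = (30, 20, +0.4); C−A = (-275, -80, -1.1).
Determinant of the coordinate differences = 30·(-80) − (-275)·20 = 3100.
∂z/∂x = [(+0.4)·(-80) − (-1.1)·20] / 3100 = -0.003226
∂z/∂y = [30·(-1.1) − (-275)·(+0.4)] / 3100 = +0.02484
Steepest decrease is along −∇f = (+0.003226 E, -0.02484 N) → south.

S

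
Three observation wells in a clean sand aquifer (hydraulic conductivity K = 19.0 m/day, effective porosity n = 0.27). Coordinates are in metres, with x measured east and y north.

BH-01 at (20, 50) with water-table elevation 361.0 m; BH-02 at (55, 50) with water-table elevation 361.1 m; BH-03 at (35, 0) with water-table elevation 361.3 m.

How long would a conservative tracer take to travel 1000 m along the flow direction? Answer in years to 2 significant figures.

6.6 years

Three-point gradient (reference BH-01): Δ to BH-02 = (35, 0, +0.1), Δ to BH-03 = (15, -50, +0.3).
∂h/∂x = +0.002857, ∂h/∂y = -0.005143 (det = -1750).
|∇h| = √(0.002857² + -0.005143²) = 0.005883
Seepage velocity v = K·i/n = 19.0 × 0.005883 / 0.27 = 0.414 m/day.
t = 1000 / 0.414 = 2415 days = 6.61 years.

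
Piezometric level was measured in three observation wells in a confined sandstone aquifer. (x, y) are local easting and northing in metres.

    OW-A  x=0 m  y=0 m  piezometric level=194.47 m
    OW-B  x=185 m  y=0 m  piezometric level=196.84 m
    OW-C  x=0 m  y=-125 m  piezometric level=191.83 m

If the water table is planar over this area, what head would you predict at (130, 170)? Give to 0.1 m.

∂h/∂x = (196.84 − 194.47) / (185 − 0) = +0.01281
∂h/∂y = (191.83 − 194.47) / (-125 − 0) = +0.02112
h(130, 170) = 194.47 + (+0.01281)·(130) + (+0.02112)·(170) = 194.47 +1.665 +3.590 = 199.726 m.

199.7 m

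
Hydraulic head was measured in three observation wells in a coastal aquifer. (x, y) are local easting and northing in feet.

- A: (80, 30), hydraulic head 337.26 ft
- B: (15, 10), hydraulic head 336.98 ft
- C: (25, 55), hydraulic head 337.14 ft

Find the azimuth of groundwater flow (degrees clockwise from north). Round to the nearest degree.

231°

Three-point gradient (reference A): Δ to B = (-65, -20, -0.28), Δ to C = (-55, 25, -0.12).
∂h/∂x = +0.003450, ∂h/∂y = +0.002789 (det = -2725).
Flow direction (−∇h) has components (-0.003450 E, -0.002789 N).
Azimuth = atan2(E, N) = atan2(-0.003450, -0.002789) = 231.0° ≈ 231°.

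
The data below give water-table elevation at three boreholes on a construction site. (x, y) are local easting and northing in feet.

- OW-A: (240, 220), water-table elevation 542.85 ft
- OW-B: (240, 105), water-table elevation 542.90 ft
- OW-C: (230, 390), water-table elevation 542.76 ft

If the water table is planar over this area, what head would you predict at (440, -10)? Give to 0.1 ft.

Taking OW-A as reference: OW-B−OW-A = (0, -115, +0.05); OW-C−OW-A = (-10, 170, -0.09).
Determinant of the coordinate differences = 0·170 − (-10)·(-115) = -1150.
∂h/∂x = [(+0.05)·170 − (-0.09)·(-115)] / -1150 = +0.001609
∂h/∂y = [0·(-0.09) − (-10)·(+0.05)] / -1150 = -0.0004348
h(440, -10) = 542.85 + (+0.001609)·(200) + (-0.0004348)·(-230) = 542.85 +0.322 +0.100 = 543.272 ft.

543.3 ft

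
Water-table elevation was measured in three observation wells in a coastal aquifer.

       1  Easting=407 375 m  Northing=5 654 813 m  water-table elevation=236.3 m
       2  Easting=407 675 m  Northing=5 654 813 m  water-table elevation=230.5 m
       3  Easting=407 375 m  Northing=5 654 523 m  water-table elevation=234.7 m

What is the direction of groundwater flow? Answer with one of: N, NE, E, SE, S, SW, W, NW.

∂h/∂x = (230.5 − 236.3) / (407675 − 407375) = -0.01933
∂h/∂y = (234.7 − 236.3) / (5654523 − 5654813) = +0.005517
Flow = −∇h = (+0.01933 east, -0.005517 north), which points east.

E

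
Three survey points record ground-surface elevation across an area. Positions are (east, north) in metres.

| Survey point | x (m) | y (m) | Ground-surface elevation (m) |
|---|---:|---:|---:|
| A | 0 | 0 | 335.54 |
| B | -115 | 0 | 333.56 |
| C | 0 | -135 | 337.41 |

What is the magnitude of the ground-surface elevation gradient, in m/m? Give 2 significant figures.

∂z/∂x = (333.56 − 335.54) / (-115 − 0) = +0.01722
∂z/∂y = (337.41 − 335.54) / (-135 − 0) = -0.01385
|∇f| = √(0.01722² + -0.01385²) = 0.0221 m/m

0.022 m/m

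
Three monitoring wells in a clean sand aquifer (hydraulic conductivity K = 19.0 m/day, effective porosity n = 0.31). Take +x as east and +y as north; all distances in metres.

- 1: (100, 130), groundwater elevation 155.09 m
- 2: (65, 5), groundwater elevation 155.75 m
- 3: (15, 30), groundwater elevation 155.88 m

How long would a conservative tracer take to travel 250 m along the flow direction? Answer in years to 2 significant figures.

Three-point gradient (reference 1): Δ to 2 = (-35, -125, +0.66), Δ to 3 = (-85, -100, +0.79).
∂h/∂x = -0.004596, ∂h/∂y = -0.003993 (det = -7125).
|∇h| = √(-0.004596² + -0.003993²) = 0.006088
Seepage velocity v = K·i/n = 19.0 × 0.006088 / 0.31 = 0.3731 m/day.
t = 250 / 0.3731 = 670.1 days = 1.83 years.

1.8 years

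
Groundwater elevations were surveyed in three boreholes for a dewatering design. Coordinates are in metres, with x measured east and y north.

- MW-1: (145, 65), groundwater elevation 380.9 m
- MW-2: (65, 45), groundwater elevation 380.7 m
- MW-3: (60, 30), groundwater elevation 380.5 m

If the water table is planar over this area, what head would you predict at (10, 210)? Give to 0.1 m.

383.0 m

Taking MW-1 as reference: MW-2−MW-1 = (-80, -20, -0.2); MW-3−MW-1 = (-85, -35, -0.4).
Determinant of the coordinate differences = (-80)·(-35) − (-85)·(-20) = 1100.
∂h/∂x = [(-0.2)·(-35) − (-0.4)·(-20)] / 1100 = -0.0009091
∂h/∂y = [(-80)·(-0.4) − (-85)·(-0.2)] / 1100 = +0.01364
h(10, 210) = 380.9 + (-0.0009091)·(-135) + (+0.01364)·(145) = 380.9 +0.123 +1.977 = 383.000 m.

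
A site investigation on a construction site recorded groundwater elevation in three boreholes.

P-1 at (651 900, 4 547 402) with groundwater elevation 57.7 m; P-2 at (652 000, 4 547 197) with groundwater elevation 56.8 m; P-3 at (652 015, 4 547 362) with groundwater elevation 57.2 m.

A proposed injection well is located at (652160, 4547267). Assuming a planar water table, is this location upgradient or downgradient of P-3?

downgradient

Differences from P-1: to P-2 (Δx, Δy, Δh) = (100, -205, -0.9); to P-3 = (115, -40, -0.5).
Determinant of the coordinate differences = 100·(-40) − 115·(-205) = 19575.
∂h/∂x = [(-0.9)·(-40) − (-0.5)·(-205)] / 19575 = -0.003397
∂h/∂y = [100·(-0.5) − 115·(-0.9)] / 19575 = +0.002733
Head at (652160, 4547267) = 57.7 + (-0.003397)·(260) + (+0.002733)·(-135) = 56.45 m.
That is lower than the 57.2 m at P-3, so the point is downgradient.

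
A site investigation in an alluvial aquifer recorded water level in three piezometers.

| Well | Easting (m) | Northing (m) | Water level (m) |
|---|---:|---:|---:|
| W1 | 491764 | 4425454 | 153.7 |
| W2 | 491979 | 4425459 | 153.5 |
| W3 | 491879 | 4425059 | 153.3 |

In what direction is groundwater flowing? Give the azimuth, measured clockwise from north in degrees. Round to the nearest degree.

128°

Taking W1 as reference: W2−W1 = (215, 5, -0.2); W3−W1 = (115, -395, -0.4).
Determinant of the coordinate differences = 215·(-395) − 115·5 = -85500.
∂h/∂x = [(-0.2)·(-395) − (-0.4)·5] / -85500 = -0.0009474
∂h/∂y = [215·(-0.4) − 115·(-0.2)] / -85500 = +0.0007368
Flow direction (−∇h) has components (+0.0009474 E, -0.0007368 N).
Azimuth = atan2(E, N) = atan2(+0.0009474, -0.0007368) = 127.9° ≈ 128°.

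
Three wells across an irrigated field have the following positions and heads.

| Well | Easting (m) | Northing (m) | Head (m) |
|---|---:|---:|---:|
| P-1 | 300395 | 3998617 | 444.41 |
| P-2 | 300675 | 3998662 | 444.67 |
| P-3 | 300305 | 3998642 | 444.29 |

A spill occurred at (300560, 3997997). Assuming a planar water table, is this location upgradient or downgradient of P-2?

With h = a·x + b·y + c and P-1 as origin, the differences give:
  280·a + 45·b = +0.26
  (-90)·a + 25·b = -0.12
Eliminate b (×25 and ×45, subtract): 11050·a = 11.900 → a = ∂h/∂x = +0.001077
Back-substitute: b = ∂h/∂y = -0.0009231.
Head at (300560, 3997997) = 444.41 + (+0.001077)·(165) + (-0.0009231)·(-620) = 445.16 m.
That is higher than the 444.67 m at P-2, so the point is upgradient.

upgradient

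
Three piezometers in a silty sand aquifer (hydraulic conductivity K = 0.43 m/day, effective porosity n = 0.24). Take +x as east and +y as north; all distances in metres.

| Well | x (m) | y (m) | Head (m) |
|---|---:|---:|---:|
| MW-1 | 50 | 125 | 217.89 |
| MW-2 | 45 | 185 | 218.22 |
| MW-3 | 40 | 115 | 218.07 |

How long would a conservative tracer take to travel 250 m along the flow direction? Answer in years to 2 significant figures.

17 years

Differences from MW-1: to MW-2 (Δx, Δy, Δh) = (-5, 60, +0.33); to MW-3 = (-10, -10, +0.18).
Determinant of the coordinate differences = (-5)·(-10) − (-10)·60 = 650.
∂h/∂x = [(+0.33)·(-10) − (+0.18)·60] / 650 = -0.02169
∂h/∂y = [(-5)·(+0.18) − (-10)·(+0.33)] / 650 = +0.003692
|∇h| = √(-0.02169² + 0.003692²) = 0.022
Seepage velocity v = K·i/n = 0.43 × 0.022 / 0.24 = 0.03942 m/day.
t = 250 / 0.03942 = 6342 days = 17.4 years.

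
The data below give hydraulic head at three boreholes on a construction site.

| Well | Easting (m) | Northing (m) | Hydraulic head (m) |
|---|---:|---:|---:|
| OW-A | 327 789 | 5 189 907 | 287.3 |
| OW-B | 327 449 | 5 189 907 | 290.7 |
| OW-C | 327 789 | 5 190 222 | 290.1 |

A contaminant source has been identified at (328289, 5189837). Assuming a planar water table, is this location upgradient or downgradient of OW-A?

downgradient

∂h/∂x = (290.7 − 287.3) / (327449 − 327789) = -0.010000
∂h/∂y = (290.1 − 287.3) / (5190222 − 5189907) = +0.008889
Head at (328289, 5189837) = 287.3 + (-0.010000)·(500) + (+0.008889)·(-70) = 281.68 m.
That is lower than the 287.3 m at OW-A, so the point is downgradient.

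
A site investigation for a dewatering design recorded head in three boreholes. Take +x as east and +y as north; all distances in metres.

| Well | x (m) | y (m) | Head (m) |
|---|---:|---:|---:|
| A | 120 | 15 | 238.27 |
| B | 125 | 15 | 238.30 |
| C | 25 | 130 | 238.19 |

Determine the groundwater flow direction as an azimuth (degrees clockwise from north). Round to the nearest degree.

Taking A as reference: B−A = (5, 0, +0.03); C−A = (-95, 115, -0.08).
Solve a·Δx + b·Δy = Δh: det = 5·115 − (-95)·0 = 575.
∂h/∂x = [(+0.03)·115 − (-0.08)·0] / 575 = +0.006000
∂h/∂y = [5·(-0.08) − (-95)·(+0.03)] / 575 = +0.004261
Flow direction (−∇h) has components (-0.006000 E, -0.004261 N).
Azimuth = atan2(E, N) = atan2(-0.006000, -0.004261) = 234.6° ≈ 235°.

235°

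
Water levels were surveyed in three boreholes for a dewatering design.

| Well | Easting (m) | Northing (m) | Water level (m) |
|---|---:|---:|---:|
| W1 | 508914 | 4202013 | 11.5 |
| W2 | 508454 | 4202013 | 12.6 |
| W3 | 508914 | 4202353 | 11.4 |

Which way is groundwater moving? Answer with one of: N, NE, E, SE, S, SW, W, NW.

E

∂h/∂x = (12.6 − 11.5) / (508454 − 508914) = -0.002391
∂h/∂y = (11.4 − 11.5) / (4202353 − 4202013) = -0.0002941
Flow = −∇h = (+0.002391 east, +0.0002941 north), which points east.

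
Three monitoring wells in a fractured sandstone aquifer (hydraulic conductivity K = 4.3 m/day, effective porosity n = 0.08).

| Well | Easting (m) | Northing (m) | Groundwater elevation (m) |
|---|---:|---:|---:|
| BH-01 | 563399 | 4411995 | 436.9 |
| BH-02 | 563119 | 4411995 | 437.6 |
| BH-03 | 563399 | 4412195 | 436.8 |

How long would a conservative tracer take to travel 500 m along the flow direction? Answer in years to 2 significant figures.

10.0 years

∂h/∂x = (437.6 − 436.9) / (563119 − 563399) = -0.002500
∂h/∂y = (436.8 − 436.9) / (4412195 − 4411995) = -0.0005000
|∇h| = √(-0.002500² + -0.0005000²) = 0.00255
Seepage velocity v = K·i/n = 4.3 × 0.00255 / 0.08 = 0.1371 m/day.
t = 500 / 0.1371 = 3647 days = 9.98 years.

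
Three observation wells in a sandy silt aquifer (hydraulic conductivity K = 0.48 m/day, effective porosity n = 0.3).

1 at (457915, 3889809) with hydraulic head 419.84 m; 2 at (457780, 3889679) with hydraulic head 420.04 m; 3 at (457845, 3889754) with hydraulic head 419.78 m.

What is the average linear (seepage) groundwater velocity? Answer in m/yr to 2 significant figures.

10 m/yr

Differences from 1: to 2 (Δx, Δy, Δh) = (-135, -130, +0.20); to 3 = (-70, -55, -0.06).
Determinant of the coordinate differences = (-135)·(-55) − (-70)·(-130) = -1675.
∂h/∂x = [(+0.20)·(-55) − (-0.06)·(-130)] / -1675 = +0.01122
∂h/∂y = [(-135)·(-0.06) − (-70)·(+0.20)] / -1675 = -0.01319
|∇h| = √(0.01122² + -0.01319²) = 0.01732
Seepage velocity v = K·i/n = 0.48 × 0.01732 / 0.3 = 0.02771 m/day = 10.12 m/yr.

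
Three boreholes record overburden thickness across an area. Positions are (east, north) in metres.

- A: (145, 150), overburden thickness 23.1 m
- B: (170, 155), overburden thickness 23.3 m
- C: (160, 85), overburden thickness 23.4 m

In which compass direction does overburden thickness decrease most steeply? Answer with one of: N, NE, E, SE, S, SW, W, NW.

W

With d = a·x + b·y + c and A as origin, the differences give:
  25·a + 5·b = +0.2
  15·a + (-65)·b = +0.3
Eliminate b (×(-65) and ×5, subtract): -1700·a = -14.50 → a = ∂d/∂x = +0.008529
Back-substitute: b = ∂d/∂y = -0.002647.
Steepest decrease is along −∇f = (-0.008529 E, +0.002647 N) → west.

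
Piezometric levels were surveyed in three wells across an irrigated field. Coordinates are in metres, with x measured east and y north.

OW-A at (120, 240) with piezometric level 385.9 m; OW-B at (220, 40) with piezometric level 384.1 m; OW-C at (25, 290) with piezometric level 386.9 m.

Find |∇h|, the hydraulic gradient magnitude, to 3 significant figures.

0.00935

With h = a·x + b·y + c and OW-A as origin, the differences give:
  100·a + (-200)·b = -1.8
  (-95)·a + 50·b = +1.0
Eliminate b (×50 and ×(-200), subtract): -14000·a = 110.00 → a = ∂h/∂x = -0.007857
Back-substitute: b = ∂h/∂y = +0.005071.
|∇h| = √(-0.007857² + 0.005071²) = 0.009351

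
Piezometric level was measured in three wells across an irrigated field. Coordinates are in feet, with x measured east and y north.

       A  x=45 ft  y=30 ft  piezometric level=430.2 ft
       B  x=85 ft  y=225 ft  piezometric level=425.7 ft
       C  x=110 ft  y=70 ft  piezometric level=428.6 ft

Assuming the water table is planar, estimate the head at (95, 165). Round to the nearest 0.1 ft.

Taking A as reference: B−A = (40, 195, -4.5); C−A = (65, 40, -1.6).
Determinant of the coordinate differences = 40·40 − 65·195 = -11075.
∂h/∂x = [(-4.5)·40 − (-1.6)·195] / -11075 = -0.01192
∂h/∂y = [40·(-1.6) − 65·(-4.5)] / -11075 = -0.02063
h(95, 165) = 430.2 + (-0.01192)·(50) + (-0.02063)·(135) = 430.2 -0.596 -2.785 = 426.819 ft.

426.8 ft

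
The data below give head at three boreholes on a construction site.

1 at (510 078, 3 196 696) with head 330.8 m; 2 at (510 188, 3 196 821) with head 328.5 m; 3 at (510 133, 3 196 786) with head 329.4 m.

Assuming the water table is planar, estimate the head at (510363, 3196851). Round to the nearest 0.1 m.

Differences from 1: to 2 (Δx, Δy, Δh) = (110, 125, -2.3); to 3 = (55, 90, -1.4).
Solve a·Δx + b·Δy = Δh: det = 110·90 − 55·125 = 3025.
∂h/∂x = [(-2.3)·90 − (-1.4)·125] / 3025 = -0.01058
∂h/∂y = [110·(-1.4) − 55·(-2.3)] / 3025 = -0.009091
h(510363, 3196851) = 330.8 + (-0.01058)·(285) + (-0.009091)·(155) = 330.8 -3.015 -1.409 = 326.376 m.

326.4 m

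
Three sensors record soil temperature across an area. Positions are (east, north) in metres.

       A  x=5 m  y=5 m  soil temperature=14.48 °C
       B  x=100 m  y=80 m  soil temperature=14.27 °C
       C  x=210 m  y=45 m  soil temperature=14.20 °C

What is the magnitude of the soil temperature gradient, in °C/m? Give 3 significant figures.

0.00179 °C/m

With T = a·x + b·y + c and A as origin, the differences give:
  95·a + 75·b = -0.21
  205·a + 40·b = -0.28
Eliminate b (×40 and ×75, subtract): -11575·a = 12.600 → a = ∂T/∂x = -0.001089
Back-substitute: b = ∂T/∂y = -0.001421.
|∇f| = √(-0.001089² + -0.001421²) = 0.00179 °C/m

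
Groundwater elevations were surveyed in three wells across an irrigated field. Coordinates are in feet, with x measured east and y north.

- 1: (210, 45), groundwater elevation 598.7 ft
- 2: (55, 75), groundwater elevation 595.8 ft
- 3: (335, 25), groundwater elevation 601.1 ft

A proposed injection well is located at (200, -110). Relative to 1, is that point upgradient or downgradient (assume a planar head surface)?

downgradient

Taking 1 as reference: 2−1 = (-155, 30, -2.9); 3−1 = (125, -20, +2.4).
Solve a·Δx + b·Δy = Δh: det = (-155)·(-20) − 125·30 = -650.
∂h/∂x = [(-2.9)·(-20) − (+2.4)·30] / -650 = +0.02154
∂h/∂y = [(-155)·(+2.4) − 125·(-2.9)] / -650 = +0.01462
Head at (200, -110) = 598.7 + (+0.02154)·(-10) + (+0.01462)·(-155) = 596.22 ft.
That is lower than the 598.7 ft at 1, so the point is downgradient.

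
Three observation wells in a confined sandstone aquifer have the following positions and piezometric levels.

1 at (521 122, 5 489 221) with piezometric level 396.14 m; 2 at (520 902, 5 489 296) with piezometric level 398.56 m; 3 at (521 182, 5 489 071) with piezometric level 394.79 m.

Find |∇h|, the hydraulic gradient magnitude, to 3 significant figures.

Differences from 1: to 2 (Δx, Δy, Δh) = (-220, 75, +2.42); to 3 = (60, -150, -1.35).
Determinant of the coordinate differences = (-220)·(-150) − 60·75 = 28500.
∂h/∂x = [(+2.42)·(-150) − (-1.35)·75] / 28500 = -0.009184
∂h/∂y = [(-220)·(-1.35) − 60·(+2.42)] / 28500 = +0.005326
|∇h| = √(-0.009184² + 0.005326²) = 0.01062

0.0106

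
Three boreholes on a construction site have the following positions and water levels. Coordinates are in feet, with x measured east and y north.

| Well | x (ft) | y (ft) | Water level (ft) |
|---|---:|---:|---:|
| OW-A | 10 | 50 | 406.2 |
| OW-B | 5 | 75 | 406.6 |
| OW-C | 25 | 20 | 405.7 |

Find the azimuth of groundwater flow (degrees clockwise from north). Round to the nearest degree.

With h = a·x + b·y + c and OW-A as origin, the differences give:
  (-5)·a + 25·b = +0.4
  15·a + (-30)·b = -0.5
Eliminate b (×(-30) and ×25, subtract): -225·a = 0.50 → a = ∂h/∂x = -0.002222
Back-substitute: b = ∂h/∂y = +0.01556.
Flow direction (−∇h) has components (+0.002222 E, -0.01556 N).
Azimuth = atan2(E, N) = atan2(+0.002222, -0.01556) = 171.9° ≈ 172°.

172°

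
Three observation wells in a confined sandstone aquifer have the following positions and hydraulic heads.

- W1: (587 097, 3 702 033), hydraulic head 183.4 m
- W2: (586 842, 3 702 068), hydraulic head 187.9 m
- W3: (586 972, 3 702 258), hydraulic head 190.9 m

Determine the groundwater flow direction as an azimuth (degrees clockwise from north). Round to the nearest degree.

151°

With h = a·x + b·y + c and W1 as origin, the differences give:
  (-255)·a + 35·b = +4.5
  (-125)·a + 225·b = +7.5
Eliminate b (×225 and ×35, subtract): -53000·a = 750.00 → a = ∂h/∂x = -0.01415
Back-substitute: b = ∂h/∂y = +0.02547.
Flow direction (−∇h) has components (+0.01415 E, -0.02547 N).
Azimuth = atan2(E, N) = atan2(+0.01415, -0.02547) = 150.9° ≈ 151°.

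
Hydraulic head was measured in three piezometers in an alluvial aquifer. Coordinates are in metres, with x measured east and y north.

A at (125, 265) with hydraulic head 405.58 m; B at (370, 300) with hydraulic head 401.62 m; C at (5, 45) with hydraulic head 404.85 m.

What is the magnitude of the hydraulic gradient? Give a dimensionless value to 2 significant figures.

0.022

With h = a·x + b·y + c and A as origin, the differences give:
  245·a + 35·b = -3.96
  (-120)·a + (-220)·b = -0.73
Eliminate b (×(-220) and ×35, subtract): -49700·a = 896.750 → a = ∂h/∂x = -0.01804
Back-substitute: b = ∂h/∂y = +0.01316.
|∇h| = √(-0.01804² + 0.01316²) = 0.02233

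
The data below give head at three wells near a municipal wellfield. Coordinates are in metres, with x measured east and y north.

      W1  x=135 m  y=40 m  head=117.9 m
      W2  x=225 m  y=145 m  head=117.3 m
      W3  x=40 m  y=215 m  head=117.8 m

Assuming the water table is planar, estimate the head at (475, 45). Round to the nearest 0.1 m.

Taking W1 as reference: W2−W1 = (90, 105, -0.6); W3−W1 = (-95, 175, -0.1).
Solve a·Δx + b·Δy = Δh: det = 90·175 − (-95)·105 = 25725.
∂h/∂x = [(-0.6)·175 − (-0.1)·105] / 25725 = -0.003673
∂h/∂y = [90·(-0.1) − (-95)·(-0.6)] / 25725 = -0.002566
h(475, 45) = 117.9 + (-0.003673)·(340) + (-0.002566)·(5) = 117.9 -1.249 -0.013 = 116.638 m.

116.6 m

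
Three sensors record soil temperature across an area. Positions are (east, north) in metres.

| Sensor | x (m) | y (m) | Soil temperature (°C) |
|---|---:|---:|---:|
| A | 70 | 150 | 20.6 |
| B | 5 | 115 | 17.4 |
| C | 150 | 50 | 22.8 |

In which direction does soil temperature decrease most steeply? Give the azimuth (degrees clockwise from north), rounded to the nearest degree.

254°

With T = a·x + b·y + c and A as origin, the differences give:
  (-65)·a + (-35)·b = -3.2
  80·a + (-100)·b = +2.2
Eliminate b (×(-100) and ×(-35), subtract): 9300·a = 397.00 → a = ∂T/∂x = +0.04269
Back-substitute: b = ∂T/∂y = +0.01215.
Steepest decrease is along −∇f: components (-0.04269 E, -0.01215 N).
Azimuth = atan2(-0.04269, -0.01215) = 254.1° ≈ 254°.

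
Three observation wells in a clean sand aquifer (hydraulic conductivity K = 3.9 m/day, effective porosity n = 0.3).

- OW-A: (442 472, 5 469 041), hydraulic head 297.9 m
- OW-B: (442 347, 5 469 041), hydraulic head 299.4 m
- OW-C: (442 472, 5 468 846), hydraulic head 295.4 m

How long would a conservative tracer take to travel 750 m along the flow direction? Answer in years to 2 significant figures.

9.0 years

∂h/∂x = (299.4 − 297.9) / (442347 − 442472) = -0.01200
∂h/∂y = (295.4 − 297.9) / (5468846 − 5469041) = +0.01282
|∇h| = √(-0.01200² + 0.01282²) = 0.01756
Seepage velocity v = K·i/n = 3.9 × 0.01756 / 0.3 = 0.2283 m/day.
t = 750 / 0.2283 = 3285 days = 8.99 years.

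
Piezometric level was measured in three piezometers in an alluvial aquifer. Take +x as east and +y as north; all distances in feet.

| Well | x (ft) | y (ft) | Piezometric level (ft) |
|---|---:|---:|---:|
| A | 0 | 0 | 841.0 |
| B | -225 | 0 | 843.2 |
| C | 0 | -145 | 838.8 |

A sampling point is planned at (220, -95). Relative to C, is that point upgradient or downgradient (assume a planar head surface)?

downgradient

∂h/∂x = (843.2 − 841.0) / (-225 − 0) = -0.009778
∂h/∂y = (838.8 − 841.0) / (-145 − 0) = +0.01517
Head at (220, -95) = 841.0 + (-0.009778)·(220) + (+0.01517)·(-95) = 837.41 ft.
That is lower than the 838.8 ft at C, so the point is downgradient.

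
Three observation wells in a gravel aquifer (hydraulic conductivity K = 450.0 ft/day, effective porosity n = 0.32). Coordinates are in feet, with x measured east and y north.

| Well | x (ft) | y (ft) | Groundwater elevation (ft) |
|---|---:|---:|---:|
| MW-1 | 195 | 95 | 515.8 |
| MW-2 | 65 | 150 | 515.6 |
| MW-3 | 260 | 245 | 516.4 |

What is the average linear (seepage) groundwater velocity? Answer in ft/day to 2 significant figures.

5.5 ft/day

Differences from MW-1: to MW-2 (Δx, Δy, Δh) = (-130, 55, -0.2); to MW-3 = (65, 150, +0.6).
Determinant of the coordinate differences = (-130)·150 − 65·55 = -23075.
∂h/∂x = [(-0.2)·150 − (+0.6)·55] / -23075 = +0.002730
∂h/∂y = [(-130)·(+0.6) − 65·(-0.2)] / -23075 = +0.002817
|∇h| = √(0.002730² + 0.002817²) = 0.003923
Seepage velocity v = K·i/n = 450.0 × 0.003923 / 0.32 = 5.517 ft/day.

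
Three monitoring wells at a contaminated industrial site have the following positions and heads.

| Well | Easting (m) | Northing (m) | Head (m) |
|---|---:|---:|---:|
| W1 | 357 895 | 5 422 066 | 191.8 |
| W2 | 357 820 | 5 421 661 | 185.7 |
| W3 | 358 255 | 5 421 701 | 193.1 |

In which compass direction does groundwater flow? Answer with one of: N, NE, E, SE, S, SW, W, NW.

SW

Taking W1 as reference: W2−W1 = (-75, -405, -6.1); W3−W1 = (360, -365, +1.3).
Determinant of the coordinate differences = (-75)·(-365) − 360·(-405) = 173175.
∂h/∂x = [(-6.1)·(-365) − (+1.3)·(-405)] / 173175 = +0.01590
∂h/∂y = [(-75)·(+1.3) − 360·(-6.1)] / 173175 = +0.01212
Flow = −∇h = (-0.01590 east, -0.01212 north), which points southwest.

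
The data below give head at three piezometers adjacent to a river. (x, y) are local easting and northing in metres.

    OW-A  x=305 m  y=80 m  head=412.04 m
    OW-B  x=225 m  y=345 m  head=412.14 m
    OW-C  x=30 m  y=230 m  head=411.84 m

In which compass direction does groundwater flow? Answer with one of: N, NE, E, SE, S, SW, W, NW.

Taking OW-A as reference: OW-B−OW-A = (-80, 265, +0.10); OW-C−OW-A = (-275, 150, -0.20).
Determinant of the coordinate differences = (-80)·150 − (-275)·265 = 60875.
∂h/∂x = [(+0.10)·150 − (-0.20)·265] / 60875 = +0.001117
∂h/∂y = [(-80)·(-0.20) − (-275)·(+0.10)] / 60875 = +0.0007146
Flow = −∇h = (-0.001117 east, -0.0007146 north), which points southwest.

SW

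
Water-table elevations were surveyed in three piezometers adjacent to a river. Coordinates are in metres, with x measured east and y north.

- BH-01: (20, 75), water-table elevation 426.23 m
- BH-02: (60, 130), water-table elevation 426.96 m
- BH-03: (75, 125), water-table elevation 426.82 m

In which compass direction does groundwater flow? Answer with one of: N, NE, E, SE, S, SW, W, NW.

S

With h = a·x + b·y + c and BH-01 as origin, the differences give:
  40·a + 55·b = +0.73
  55·a + 50·b = +0.59
Eliminate b (×50 and ×55, subtract): -1025·a = 4.050 → a = ∂h/∂x = -0.003951
Back-substitute: b = ∂h/∂y = +0.01615.
Flow = −∇h = (+0.003951 east, -0.01615 north), which points south.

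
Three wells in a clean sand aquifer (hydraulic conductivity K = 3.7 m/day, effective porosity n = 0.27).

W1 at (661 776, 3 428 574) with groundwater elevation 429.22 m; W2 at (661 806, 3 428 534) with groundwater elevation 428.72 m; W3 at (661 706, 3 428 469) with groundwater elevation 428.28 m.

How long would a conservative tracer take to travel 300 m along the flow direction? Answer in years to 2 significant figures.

Differences from W1: to W2 (Δx, Δy, Δh) = (30, -40, -0.50); to W3 = (-70, -105, -0.94).
Determinant of the coordinate differences = 30·(-105) − (-70)·(-40) = -5950.
∂h/∂x = [(-0.50)·(-105) − (-0.94)·(-40)] / -5950 = -0.002504
∂h/∂y = [30·(-0.94) − (-70)·(-0.50)] / -5950 = +0.01062
|∇h| = √(-0.002504² + 0.01062²) = 0.01091
Seepage velocity v = K·i/n = 3.7 × 0.01091 / 0.27 = 0.1495 m/day.
t = 300 / 0.1495 = 2007 days = 5.49 years.

5.5 years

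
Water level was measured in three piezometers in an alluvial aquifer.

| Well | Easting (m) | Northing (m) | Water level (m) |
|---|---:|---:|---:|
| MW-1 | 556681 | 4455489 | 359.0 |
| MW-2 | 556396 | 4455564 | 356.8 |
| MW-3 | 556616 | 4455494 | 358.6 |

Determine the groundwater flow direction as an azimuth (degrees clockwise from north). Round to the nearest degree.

Differences from MW-1: to MW-2 (Δx, Δy, Δh) = (-285, 75, -2.2); to MW-3 = (-65, 5, -0.4).
Determinant of the coordinate differences = (-285)·5 − (-65)·75 = 3450.
∂h/∂x = [(-2.2)·5 − (-0.4)·75] / 3450 = +0.005507
∂h/∂y = [(-285)·(-0.4) − (-65)·(-2.2)] / 3450 = -0.008406
Flow direction (−∇h) has components (-0.005507 E, +0.008406 N).
Azimuth = atan2(E, N) = atan2(-0.005507, +0.008406) = 326.8° ≈ 327°.

327°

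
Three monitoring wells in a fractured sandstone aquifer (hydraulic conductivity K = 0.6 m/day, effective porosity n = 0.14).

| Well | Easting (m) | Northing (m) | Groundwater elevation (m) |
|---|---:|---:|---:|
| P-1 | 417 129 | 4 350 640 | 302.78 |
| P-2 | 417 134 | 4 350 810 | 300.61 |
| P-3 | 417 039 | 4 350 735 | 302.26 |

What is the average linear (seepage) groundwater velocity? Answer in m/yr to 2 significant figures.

Three-point gradient (reference P-1): Δ to P-2 = (5, 170, -2.17), Δ to P-3 = (-90, 95, -0.52).
∂h/∂x = -0.007464, ∂h/∂y = -0.01255 (det = 15775).
|∇h| = √(-0.007464² + -0.01255²) = 0.0146
Seepage velocity v = K·i/n = 0.6 × 0.0146 / 0.14 = 0.06257 m/day = 22.85 m/yr.

23 m/yr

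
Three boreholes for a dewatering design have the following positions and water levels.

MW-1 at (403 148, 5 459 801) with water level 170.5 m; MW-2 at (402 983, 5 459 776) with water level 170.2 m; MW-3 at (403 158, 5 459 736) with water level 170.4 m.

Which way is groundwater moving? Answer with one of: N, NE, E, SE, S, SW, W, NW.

Taking MW-1 as reference: MW-2−MW-1 = (-165, -25, -0.3); MW-3−MW-1 = (10, -65, -0.1).
Solve a·Δx + b·Δy = Δh: det = (-165)·(-65) − 10·(-25) = 10975.
∂h/∂x = [(-0.3)·(-65) − (-0.1)·(-25)] / 10975 = +0.001549
∂h/∂y = [(-165)·(-0.1) − 10·(-0.3)] / 10975 = +0.001777
Flow = −∇h = (-0.001549 east, -0.001777 north), which points southwest.

SW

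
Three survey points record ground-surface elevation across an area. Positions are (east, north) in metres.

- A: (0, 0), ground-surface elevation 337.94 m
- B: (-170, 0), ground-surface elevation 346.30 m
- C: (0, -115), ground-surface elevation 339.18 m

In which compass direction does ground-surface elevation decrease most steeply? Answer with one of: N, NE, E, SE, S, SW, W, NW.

E

∂z/∂x = (346.30 − 337.94) / (-170 − 0) = -0.04918
∂z/∂y = (339.18 − 337.94) / (-115 − 0) = -0.01078
Steepest decrease is along −∇f = (+0.04918 E, +0.01078 N) → east.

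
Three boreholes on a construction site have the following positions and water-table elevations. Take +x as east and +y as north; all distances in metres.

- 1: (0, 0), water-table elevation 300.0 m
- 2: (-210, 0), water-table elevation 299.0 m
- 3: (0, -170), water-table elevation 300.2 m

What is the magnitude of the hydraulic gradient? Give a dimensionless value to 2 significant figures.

∂h/∂x = (299.0 − 300.0) / (-210 − 0) = +0.004762
∂h/∂y = (300.2 − 300.0) / (-170 − 0) = -0.001176
|∇h| = √(0.004762² + -0.001176²) = 0.004905

0.0049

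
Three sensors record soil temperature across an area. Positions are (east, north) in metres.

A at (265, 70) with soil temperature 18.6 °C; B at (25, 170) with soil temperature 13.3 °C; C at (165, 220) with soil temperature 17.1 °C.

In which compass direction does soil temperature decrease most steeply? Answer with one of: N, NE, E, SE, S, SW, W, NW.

Three-point gradient (reference A): Δ to B = (-240, 100, -5.3), Δ to C = (-100, 150, -1.5).
∂T/∂x = +0.02481, ∂T/∂y = +0.006538 (det = -26000).
Steepest decrease is along −∇f = (-0.02481 E, -0.006538 N) → west.

W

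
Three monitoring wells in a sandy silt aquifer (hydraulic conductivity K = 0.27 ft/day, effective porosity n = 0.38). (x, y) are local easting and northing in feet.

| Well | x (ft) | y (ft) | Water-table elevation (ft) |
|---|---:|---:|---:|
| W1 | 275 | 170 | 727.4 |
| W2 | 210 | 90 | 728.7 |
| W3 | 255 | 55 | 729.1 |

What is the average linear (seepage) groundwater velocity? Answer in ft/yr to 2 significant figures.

Three-point gradient (reference W1): Δ to W2 = (-65, -80, +1.3), Δ to W3 = (-20, -115, +1.7).
∂h/∂x = -0.002298, ∂h/∂y = -0.01438 (det = 5875).
|∇h| = √(-0.002298² + -0.01438²) = 0.01456
Seepage velocity v = K·i/n = 0.27 × 0.01456 / 0.38 = 0.01035 ft/day = 3.78 ft/yr.

3.8 ft/yr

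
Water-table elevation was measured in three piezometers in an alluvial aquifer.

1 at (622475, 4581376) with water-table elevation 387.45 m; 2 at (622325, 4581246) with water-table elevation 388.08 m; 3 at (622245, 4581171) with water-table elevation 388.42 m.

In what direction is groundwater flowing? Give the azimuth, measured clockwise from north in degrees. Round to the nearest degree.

079°

With h = a·x + b·y + c and 1 as origin, the differences give:
  (-150)·a + (-130)·b = +0.63
  (-230)·a + (-205)·b = +0.97
Eliminate b (×(-205) and ×(-130), subtract): 850·a = -3.050 → a = ∂h/∂x = -0.003588
Back-substitute: b = ∂h/∂y = -0.0007059.
Flow direction (−∇h) has components (+0.003588 E, +0.0007059 N).
Azimuth = atan2(E, N) = atan2(+0.003588, +0.0007059) = 78.9° ≈ 079°.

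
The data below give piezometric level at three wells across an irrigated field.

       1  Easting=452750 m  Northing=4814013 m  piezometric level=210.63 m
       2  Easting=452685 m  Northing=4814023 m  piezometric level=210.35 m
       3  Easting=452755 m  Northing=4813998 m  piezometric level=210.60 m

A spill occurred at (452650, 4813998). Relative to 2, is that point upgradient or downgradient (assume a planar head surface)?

With h = a·x + b·y + c and 1 as origin, the differences give:
  (-65)·a + 10·b = -0.28
  5·a + (-15)·b = -0.03
Eliminate b (×(-15) and ×10, subtract): 925·a = 4.500 → a = ∂h/∂x = +0.004865
Back-substitute: b = ∂h/∂y = +0.003622.
Head at (452650, 4813998) = 210.63 + (+0.004865)·(-100) + (+0.003622)·(-15) = 210.09 m.
That is lower than the 210.35 m at 2, so the point is downgradient.

downgradient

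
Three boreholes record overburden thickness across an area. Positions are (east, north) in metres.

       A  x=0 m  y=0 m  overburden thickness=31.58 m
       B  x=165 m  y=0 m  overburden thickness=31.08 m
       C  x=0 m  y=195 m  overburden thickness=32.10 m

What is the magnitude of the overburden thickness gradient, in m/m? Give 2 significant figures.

0.0040 m/m

∂d/∂x = (31.08 − 31.58) / (165 − 0) = -0.003030
∂d/∂y = (32.10 − 31.58) / (195 − 0) = +0.002667
|∇f| = √(-0.003030² + 0.002667²) = 0.004037 m/m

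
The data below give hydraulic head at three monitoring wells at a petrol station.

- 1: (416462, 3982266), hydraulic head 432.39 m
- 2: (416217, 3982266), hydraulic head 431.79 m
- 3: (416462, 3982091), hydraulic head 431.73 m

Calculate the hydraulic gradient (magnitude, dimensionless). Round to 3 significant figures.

∂h/∂x = (431.79 − 432.39) / (416217 − 416462) = +0.002449
∂h/∂y = (431.73 − 432.39) / (3982091 − 3982266) = +0.003771
|∇h| = √(0.002449² + 0.003771²) = 0.004496

0.00450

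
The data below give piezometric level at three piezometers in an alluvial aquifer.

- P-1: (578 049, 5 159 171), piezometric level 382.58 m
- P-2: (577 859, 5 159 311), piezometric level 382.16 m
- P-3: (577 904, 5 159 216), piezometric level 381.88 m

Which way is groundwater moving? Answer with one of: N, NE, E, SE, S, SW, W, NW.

Taking P-1 as reference: P-2−P-1 = (-190, 140, -0.42); P-3−P-1 = (-145, 45, -0.70).
Determinant of the coordinate differences = (-190)·45 − (-145)·140 = 11750.
∂h/∂x = [(-0.42)·45 − (-0.70)·140] / 11750 = +0.006732
∂h/∂y = [(-190)·(-0.70) − (-145)·(-0.42)] / 11750 = +0.006136
Flow = −∇h = (-0.006732 east, -0.006136 north), which points southwest.

SW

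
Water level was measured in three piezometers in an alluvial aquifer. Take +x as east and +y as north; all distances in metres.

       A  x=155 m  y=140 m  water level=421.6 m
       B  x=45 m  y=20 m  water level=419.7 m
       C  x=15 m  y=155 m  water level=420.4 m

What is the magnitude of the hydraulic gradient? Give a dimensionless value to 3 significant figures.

Differences from A: to B (Δx, Δy, Δh) = (-110, -120, -1.9); to C = (-140, 15, -1.2).
Determinant of the coordinate differences = (-110)·15 − (-140)·(-120) = -18450.
∂h/∂x = [(-1.9)·15 − (-1.2)·(-120)] / -18450 = +0.009350
∂h/∂y = [(-110)·(-1.2) − (-140)·(-1.9)] / -18450 = +0.007263
|∇h| = √(0.009350² + 0.007263²) = 0.01184

0.0118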